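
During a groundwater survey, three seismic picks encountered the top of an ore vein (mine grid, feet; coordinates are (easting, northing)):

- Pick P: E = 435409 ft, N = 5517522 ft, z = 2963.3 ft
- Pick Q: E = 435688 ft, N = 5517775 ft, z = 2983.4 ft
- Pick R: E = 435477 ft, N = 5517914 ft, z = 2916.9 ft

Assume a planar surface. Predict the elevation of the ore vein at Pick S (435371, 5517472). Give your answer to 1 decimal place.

Let the plane be z = a·E + b·N + c.
Pick Q−Pick P: 279a + 253b = 20.1;  Pick R−Pick P: 68a + 392b = −46.4.
Solving gives a = 0.212864025, b = −0.155292739.
Then c = 2963.3 − a·435409 − b·5517522 = 767111.49.
At (435371, 5517472): z = 92674.8 − 856823.3 + 767111.49 = 2963.0 ft.

2963.0 ft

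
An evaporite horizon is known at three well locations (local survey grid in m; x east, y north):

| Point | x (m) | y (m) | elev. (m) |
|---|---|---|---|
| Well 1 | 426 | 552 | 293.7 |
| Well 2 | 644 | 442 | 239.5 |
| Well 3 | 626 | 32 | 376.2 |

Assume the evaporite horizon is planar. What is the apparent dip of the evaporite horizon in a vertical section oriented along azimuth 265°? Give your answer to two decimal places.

Two edge vectors: Well 1→Well 2 = (218, -110, -54.2), Well 1→Well 3 = (200, -520, 82.5).
Normal n = (Well 1→Well 2) × (Well 1→Well 3) = (-37259, -28825, -91360).
So ∂z/∂x = −n_x/n_z = −0.40783 and ∂z/∂y = −n_y/n_z = −0.31551.
Unit vector along 265° is (sin 265°, cos 265°) = (-0.9962, -0.0872).
Slope in that direction = a·(-0.9962) + b·(-0.0872) = 0.43377.
Apparent dip = arctan|0.43377| = 23.45° (true dip is 27.3°, so apparent ≤ true as expected).

23.45°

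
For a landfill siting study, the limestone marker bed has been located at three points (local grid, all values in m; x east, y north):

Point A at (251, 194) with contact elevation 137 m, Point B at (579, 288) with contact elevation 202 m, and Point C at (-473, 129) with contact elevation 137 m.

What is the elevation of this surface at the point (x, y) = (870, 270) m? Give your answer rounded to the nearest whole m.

158 m

Two edge vectors: Point A→Point B = (328, 94, 65), Point A→Point C = (-724, -65, 0).
Normal n = (Point A→Point B) × (Point A→Point C) = (4225, -47060, 46736).
So ∂z/∂x = −n_x/n_z = −0.09040 and ∂z/∂y = −n_y/n_z = 1.00693.
Intercept c from Point A: 137 + 22.69 − 195.34 = −35.65.
At (870, 270): z = −78.6 + 271.9 − 35.65 = 157.6 m.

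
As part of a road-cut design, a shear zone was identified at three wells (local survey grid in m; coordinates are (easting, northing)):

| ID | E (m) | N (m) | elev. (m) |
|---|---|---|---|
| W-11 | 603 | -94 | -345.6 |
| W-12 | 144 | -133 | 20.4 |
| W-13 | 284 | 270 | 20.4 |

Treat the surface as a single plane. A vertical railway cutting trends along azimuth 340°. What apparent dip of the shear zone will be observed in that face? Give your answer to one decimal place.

Let the plane be z = a·E + b·N + c.
W-12−W-11: −459a − 39b = 366;  W-13−W-11: −319a + 364b = 366.
Solving gives a = −0.82164, b = 0.28543.
Unit vector along 340° is (sin 340°, cos 340°) = (-0.3420, 0.9397).
Slope in that direction = a·(-0.3420) + b·(0.9397) = 0.54924.
Apparent dip = arctan|0.54924| = 28.8° (true dip is 41.0°, so apparent ≤ true as expected).

28.8°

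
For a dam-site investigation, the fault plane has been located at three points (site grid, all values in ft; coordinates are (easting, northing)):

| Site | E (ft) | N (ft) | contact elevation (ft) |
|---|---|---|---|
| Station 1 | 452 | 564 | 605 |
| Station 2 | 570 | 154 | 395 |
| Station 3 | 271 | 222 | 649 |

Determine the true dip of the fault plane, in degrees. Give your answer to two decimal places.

39.86°

Let the plane be z = a·E + b·N + c.
Station 2−Station 1: 118a − 410b = −210;  Station 3−Station 1: −181a − 342b = 44.
Solving gives a = −0.78435, b = 0.28645.
Gradient magnitude |∇z| = √(a² + b²) = √(0.61521 + 0.08206) = 0.83502.
True dip = arctan(0.83502) = 39.86°, dipping toward ESE (azimuth ≈ 110°).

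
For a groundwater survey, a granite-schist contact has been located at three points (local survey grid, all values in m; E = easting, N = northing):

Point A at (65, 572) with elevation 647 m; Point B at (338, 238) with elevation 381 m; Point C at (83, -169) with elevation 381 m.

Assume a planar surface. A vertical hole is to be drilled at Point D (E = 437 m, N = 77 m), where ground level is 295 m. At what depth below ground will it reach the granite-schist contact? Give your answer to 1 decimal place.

24.2 m

Let the plane be z = a·E + b·N + c.
Point B−Point A: 273a − 334b = −266;  Point C−Point A: 18a − 741b = −266.
Solving gives a = −0.55157, b = 0.34558.
Then c = 647 − a·65 − b·572 = 485.18.
At (437, 77): z_contact = −241.03 + 26.61 + 485.18 = 270.76 m.
Depth below ground = 295 − 270.76 = 24.2 m.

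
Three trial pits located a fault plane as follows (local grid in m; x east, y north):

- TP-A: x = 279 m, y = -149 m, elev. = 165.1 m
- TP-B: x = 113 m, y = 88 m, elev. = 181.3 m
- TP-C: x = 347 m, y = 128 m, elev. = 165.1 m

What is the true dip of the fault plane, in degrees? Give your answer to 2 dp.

Let the plane be z = a·x + b·y + c.
TP-B−TP-A: −166a + 237b = 16.2;  TP-C−TP-A: 68a + 277b = 0.
Solving gives a = −0.07226, b = 0.01774.
Gradient magnitude |∇z| = √(a² + b²) = √(0.00522 + 0.00031) = 0.07441.
True dip = arctan(0.07441) = 4.26°, dipping toward ESE (azimuth ≈ 104°).

4.26°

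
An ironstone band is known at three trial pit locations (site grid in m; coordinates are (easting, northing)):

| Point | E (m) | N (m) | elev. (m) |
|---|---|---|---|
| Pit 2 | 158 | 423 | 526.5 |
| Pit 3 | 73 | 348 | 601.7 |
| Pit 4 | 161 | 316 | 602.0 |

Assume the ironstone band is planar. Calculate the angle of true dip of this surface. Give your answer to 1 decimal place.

Two edge vectors: Pit 2→Pit 3 = (-85, -75, 75.2), Pit 2→Pit 4 = (3, -107, 75.5).
Normal n = (Pit 2→Pit 3) × (Pit 2→Pit 4) = (2383.9, 6643.1, 9320).
So ∂z/∂E = −n_x/n_z = −0.25578 and ∂z/∂N = −n_y/n_z = −0.71278.
Gradient magnitude |∇z| = √(a² + b²) = √(0.06543 + 0.50805) = 0.75728.
True dip = arctan(0.75728) = 37.1°, dipping toward NNE (azimuth ≈ 020°).

37.1°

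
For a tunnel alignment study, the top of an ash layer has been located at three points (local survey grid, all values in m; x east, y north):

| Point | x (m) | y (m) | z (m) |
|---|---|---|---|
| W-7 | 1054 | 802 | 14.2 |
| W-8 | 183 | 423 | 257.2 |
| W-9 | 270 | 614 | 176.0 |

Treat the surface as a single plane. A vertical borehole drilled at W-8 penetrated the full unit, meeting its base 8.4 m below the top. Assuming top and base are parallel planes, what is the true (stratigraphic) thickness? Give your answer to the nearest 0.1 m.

Two edge vectors: W-7→W-8 = (-871, -379, 243), W-7→W-9 = (-784, -188, 161.8).
Normal n = (W-7→W-8) × (W-7→W-9) = (-15638.2, -49584.2, -133388).
So ∂z/∂x = −n_x/n_z = −0.11724 and ∂z/∂y = −n_y/n_z = −0.37173.
|∇z| = √(a²+b²) = 0.38978, so dip δ = arctan(0.38978) = 21.29°.
True thickness = vertical thickness × cos δ = 8.4 × cos 21.29° = 7.8 m.

7.8 m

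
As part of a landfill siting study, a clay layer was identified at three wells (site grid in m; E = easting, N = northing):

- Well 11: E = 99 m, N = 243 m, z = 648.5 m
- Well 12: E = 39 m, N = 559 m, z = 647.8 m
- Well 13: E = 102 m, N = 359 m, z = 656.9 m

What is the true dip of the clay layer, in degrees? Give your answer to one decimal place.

19.4°

Two edge vectors: Well 11→Well 12 = (-60, 316, -0.7), Well 11→Well 13 = (3, 116, 8.4).
Normal n = (Well 11→Well 12) × (Well 11→Well 13) = (2735.6, 501.9, -7908).
So ∂z/∂E = −n_x/n_z = 0.34593 and ∂z/∂N = −n_y/n_z = 0.06347.
Gradient magnitude |∇z| = √(a² + b²) = √(0.11967 + 0.00403) = 0.35170.
True dip = arctan(0.35170) = 19.4°, dipping toward W (azimuth ≈ 260°).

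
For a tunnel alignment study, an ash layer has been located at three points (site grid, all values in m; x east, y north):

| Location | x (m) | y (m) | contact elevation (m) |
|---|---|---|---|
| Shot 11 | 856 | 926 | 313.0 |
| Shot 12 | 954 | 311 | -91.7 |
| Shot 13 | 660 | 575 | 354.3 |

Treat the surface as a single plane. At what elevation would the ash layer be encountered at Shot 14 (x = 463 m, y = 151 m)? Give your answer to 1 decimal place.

Two edge vectors: Shot 11→Shot 12 = (98, -615, -404.7), Shot 11→Shot 13 = (-196, -351, 41.3).
Normal n = (Shot 11→Shot 12) × (Shot 11→Shot 13) = (-167449.2, 75273.8, -154938).
So ∂z/∂x = −n_x/n_z = −1.08075 and ∂z/∂y = −n_y/n_z = 0.48583.
Intercept c from Shot 11: 313 + 925.12 − 449.88 = 788.24.
At (463, 151): z = −500.4 + 73.4 + 788.24 = 361.2 m.

361.2 m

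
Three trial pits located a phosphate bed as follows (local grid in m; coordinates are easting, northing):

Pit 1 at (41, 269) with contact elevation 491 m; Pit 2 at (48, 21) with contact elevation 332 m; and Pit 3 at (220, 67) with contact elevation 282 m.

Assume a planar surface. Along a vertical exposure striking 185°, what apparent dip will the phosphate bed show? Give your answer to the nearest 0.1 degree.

Two edge vectors: Pit 1→Pit 2 = (7, -248, -159), Pit 1→Pit 3 = (179, -202, -209).
Normal n = (Pit 1→Pit 2) × (Pit 1→Pit 3) = (19714, -26998, 42978).
So ∂z/∂easting = −n_x/n_z = −0.45870 and ∂z/∂northing = −n_y/n_z = 0.62818.
Unit vector along 185° is (sin 185°, cos 185°) = (-0.0872, -0.9962).
Slope in that direction = a·(-0.0872) + b·(-0.9962) = −0.58581.
Apparent dip = arctan|0.58581| = 30.4° (true dip is 37.9°, so apparent ≤ true as expected).

30.4°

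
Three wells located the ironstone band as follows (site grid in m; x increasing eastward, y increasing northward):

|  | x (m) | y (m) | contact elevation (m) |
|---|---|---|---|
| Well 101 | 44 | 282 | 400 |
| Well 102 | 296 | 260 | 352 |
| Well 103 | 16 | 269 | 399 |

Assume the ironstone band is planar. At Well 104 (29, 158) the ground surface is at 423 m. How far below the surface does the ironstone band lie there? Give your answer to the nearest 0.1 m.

Two edge vectors: Well 101→Well 102 = (252, -22, -48), Well 101→Well 103 = (-28, -13, -1).
Normal n = (Well 101→Well 102) × (Well 101→Well 103) = (-602, 1596, -3892).
So ∂z/∂x = −n_x/n_z = −0.15468 and ∂z/∂y = −n_y/n_z = 0.41007.
Intercept c from Well 101: 400 + 6.81 − 115.64 = 291.17.
At (29, 158): z_contact = −4.49 + 64.79 + 291.17 = 351.47 m.
Depth below ground = 423 − 351.47 = 71.5 m.

71.5 m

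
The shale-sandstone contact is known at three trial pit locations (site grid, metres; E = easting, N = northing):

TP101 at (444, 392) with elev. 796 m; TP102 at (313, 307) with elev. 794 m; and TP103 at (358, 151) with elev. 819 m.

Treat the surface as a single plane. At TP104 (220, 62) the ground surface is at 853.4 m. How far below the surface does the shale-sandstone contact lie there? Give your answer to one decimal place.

Two edge vectors: TP101→TP102 = (-131, -85, -2), TP101→TP103 = (-86, -241, 23).
Normal n = (TP101→TP102) × (TP101→TP103) = (-2437, 3185, 24261).
So ∂z/∂E = −n_x/n_z = 0.10045 and ∂z/∂N = −n_y/n_z = −0.13128.
Intercept c from TP101: 796 − 44.60 + 51.46 = 802.86.
At (220, 62): z_contact = 22.10 − 8.14 + 802.86 = 816.82 m.
Depth below ground = 853.4 − 816.82 = 36.6 m.

36.6 m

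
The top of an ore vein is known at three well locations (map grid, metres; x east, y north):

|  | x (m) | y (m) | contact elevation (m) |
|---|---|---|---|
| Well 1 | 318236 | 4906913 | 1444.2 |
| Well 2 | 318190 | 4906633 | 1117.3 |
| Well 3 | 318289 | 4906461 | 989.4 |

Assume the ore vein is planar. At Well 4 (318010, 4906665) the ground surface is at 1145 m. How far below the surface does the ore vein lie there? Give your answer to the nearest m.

96 m

Two edge vectors: Well 1→Well 2 = (-46, -280, -326.9), Well 1→Well 3 = (53, -452, -454.8).
Normal n = (Well 1→Well 2) × (Well 1→Well 3) = (-20414.8, -38246.5, 35632).
So ∂z/∂x = −n_x/n_z = 0.57293444 and ∂z/∂y = −n_y/n_z = 1.07337506.
Intercept c from Well 1: 1444.2 − 182328.36 − 5266958.02 = −5447842.18.
At (318010, 4906665): z_contact = 182198.9 + 5266691.8 − 5447842.18 = 1048.5 m.
Depth below ground = 1145 − 1048.5 = 96 m.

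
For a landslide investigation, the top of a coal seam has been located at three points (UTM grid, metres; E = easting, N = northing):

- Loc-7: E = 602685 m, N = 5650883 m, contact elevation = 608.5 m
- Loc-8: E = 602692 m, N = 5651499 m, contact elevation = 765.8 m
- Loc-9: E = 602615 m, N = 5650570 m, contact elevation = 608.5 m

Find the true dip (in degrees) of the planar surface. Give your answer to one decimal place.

50.9°

Let the plane be z = a·E + b·N + c.
Loc-8−Loc-7: 7a + 616b = 157.3;  Loc-9−Loc-7: −70a − 313b = 0.
Solving gives a = −1.20293, b = 0.26903.
Gradient magnitude |∇z| = √(a² + b²) = √(1.44705 + 0.07238) = 1.23265.
True dip = arctan(1.23265) = 50.9°, dipping toward ESE (azimuth ≈ 103°).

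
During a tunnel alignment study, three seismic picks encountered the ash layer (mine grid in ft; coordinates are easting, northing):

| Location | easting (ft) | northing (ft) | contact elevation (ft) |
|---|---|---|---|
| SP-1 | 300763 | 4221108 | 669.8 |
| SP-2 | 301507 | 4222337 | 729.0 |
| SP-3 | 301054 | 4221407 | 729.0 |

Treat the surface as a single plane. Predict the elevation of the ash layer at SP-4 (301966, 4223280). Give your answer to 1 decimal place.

728.9 ft

Two edge vectors: SP-1→SP-2 = (744, 1229, 59.2), SP-1→SP-3 = (291, 299, 59.2).
Normal n = (SP-1→SP-2) × (SP-1→SP-3) = (55056, -26817.6, -135183).
So ∂z/∂easting = −n_x/n_z = 0.407270145 and ∂z/∂northing = −n_y/n_z = −0.198379974.
Intercept c from SP-1: 669.8 − 122491.79 + 837383.29 = 715561.30.
At (301966, 4223280): z = 122981.7 − 837814.2 + 715561.30 = 728.9 ft.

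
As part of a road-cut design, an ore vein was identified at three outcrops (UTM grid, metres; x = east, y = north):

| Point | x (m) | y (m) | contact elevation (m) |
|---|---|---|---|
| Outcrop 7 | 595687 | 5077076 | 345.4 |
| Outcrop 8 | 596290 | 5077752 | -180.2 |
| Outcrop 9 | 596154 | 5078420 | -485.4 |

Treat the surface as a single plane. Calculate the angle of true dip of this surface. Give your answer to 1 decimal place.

Let the plane be z = a·x + b·y + c.
Outcrop 8−Outcrop 7: 603a + 676b = −525.6;  Outcrop 9−Outcrop 7: 467a + 1344b = −830.8.
Solving gives a = −0.29265, b = −0.51647.
Gradient magnitude |∇z| = √(a² + b²) = √(0.08564 + 0.26674) = 0.59362.
True dip = arctan(0.59362) = 30.7°, dipping toward NNE (azimuth ≈ 030°).

30.7°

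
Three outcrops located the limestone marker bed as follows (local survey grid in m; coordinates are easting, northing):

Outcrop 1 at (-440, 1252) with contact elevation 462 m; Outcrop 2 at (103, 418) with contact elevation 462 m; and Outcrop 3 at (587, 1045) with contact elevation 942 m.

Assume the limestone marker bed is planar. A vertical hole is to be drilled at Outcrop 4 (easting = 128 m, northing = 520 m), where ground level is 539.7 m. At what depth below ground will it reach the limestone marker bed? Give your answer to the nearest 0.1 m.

Two edge vectors: Outcrop 1→Outcrop 2 = (543, -834, 0), Outcrop 1→Outcrop 3 = (1027, -207, 480).
Normal n = (Outcrop 1→Outcrop 2) × (Outcrop 1→Outcrop 3) = (-400320, -260640, 744117).
So ∂z/∂easting = −n_x/n_z = 0.537980 and ∂z/∂northing = −n_y/n_z = 0.350267.
Intercept c from Outcrop 1: 462 + 236.71 − 438.53 = 260.18.
At (128, 520): z_contact = 68.86 + 182.14 + 260.18 = 511.18 m.
Depth below ground = 539.7 − 511.18 = 28.5 m.

28.5 m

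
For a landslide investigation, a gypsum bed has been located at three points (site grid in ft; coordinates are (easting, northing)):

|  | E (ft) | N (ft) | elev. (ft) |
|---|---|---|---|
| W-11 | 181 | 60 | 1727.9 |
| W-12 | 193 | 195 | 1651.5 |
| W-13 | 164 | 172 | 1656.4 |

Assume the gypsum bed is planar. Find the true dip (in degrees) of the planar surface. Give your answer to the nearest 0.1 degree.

33.6°

Two edge vectors: W-11→W-12 = (12, 135, -76.4), W-11→W-13 = (-17, 112, -71.5).
Normal n = (W-11→W-12) × (W-11→W-13) = (-1095.7, 2156.8, 3639).
So ∂z/∂E = −n_x/n_z = 0.30110 and ∂z/∂N = −n_y/n_z = −0.59269.
Gradient magnitude |∇z| = √(a² + b²) = √(0.09066 + 0.35128) = 0.66479.
True dip = arctan(0.66479) = 33.6°, dipping toward NNW (azimuth ≈ 333°).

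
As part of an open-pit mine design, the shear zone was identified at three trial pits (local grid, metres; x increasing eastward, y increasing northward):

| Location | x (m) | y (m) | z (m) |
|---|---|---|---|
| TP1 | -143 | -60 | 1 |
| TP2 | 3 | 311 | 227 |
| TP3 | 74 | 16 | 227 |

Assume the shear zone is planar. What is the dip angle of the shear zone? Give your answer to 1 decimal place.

Two edge vectors: TP1→TP2 = (146, 371, 226), TP1→TP3 = (217, 76, 226).
Normal n = (TP1→TP2) × (TP1→TP3) = (66670, 16046, -69411).
So ∂z/∂x = −n_x/n_z = 0.96051 and ∂z/∂y = −n_y/n_z = 0.23117.
Gradient magnitude |∇z| = √(a² + b²) = √(0.92258 + 0.05344) = 0.98794.
True dip = arctan(0.98794) = 44.7°, dipping toward WSW (azimuth ≈ 256°).

44.7°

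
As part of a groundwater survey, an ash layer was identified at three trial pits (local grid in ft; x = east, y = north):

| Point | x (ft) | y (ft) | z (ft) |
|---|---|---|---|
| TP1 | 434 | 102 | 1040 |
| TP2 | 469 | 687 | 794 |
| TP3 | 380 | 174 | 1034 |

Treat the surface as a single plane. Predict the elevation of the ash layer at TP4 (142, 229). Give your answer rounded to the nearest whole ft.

Two edge vectors: TP1→TP2 = (35, 585, -246), TP1→TP3 = (-54, 72, -6).
Normal n = (TP1→TP2) × (TP1→TP3) = (14202, 13494, 34110).
So ∂z/∂x = −n_x/n_z = −0.41636 and ∂z/∂y = −n_y/n_z = −0.39560.
Intercept c from TP1: 1040 + 180.70 + 40.35 = 1261.05.
At (142, 229): z = −59.1 − 90.6 + 1261.05 = 1111.3 ft.

1111 ft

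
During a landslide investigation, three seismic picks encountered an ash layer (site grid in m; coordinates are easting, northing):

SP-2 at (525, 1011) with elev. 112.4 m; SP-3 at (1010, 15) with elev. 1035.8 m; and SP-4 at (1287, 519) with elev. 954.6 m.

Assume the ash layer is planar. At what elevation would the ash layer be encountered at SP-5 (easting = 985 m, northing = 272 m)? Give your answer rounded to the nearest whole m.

872 m

Two edge vectors: SP-2→SP-3 = (485, -996, 923.4), SP-2→SP-4 = (762, -492, 842.2).
Normal n = (SP-2→SP-3) × (SP-2→SP-4) = (-384518.4, 295163.8, 520332).
So ∂z/∂easting = −n_x/n_z = 0.73899 and ∂z/∂northing = −n_y/n_z = −0.56726.
Intercept c from SP-2: 112.4 − 387.97 + 573.50 = 297.93.
At (985, 272): z = 727.9 − 154.3 + 297.93 = 871.5 m.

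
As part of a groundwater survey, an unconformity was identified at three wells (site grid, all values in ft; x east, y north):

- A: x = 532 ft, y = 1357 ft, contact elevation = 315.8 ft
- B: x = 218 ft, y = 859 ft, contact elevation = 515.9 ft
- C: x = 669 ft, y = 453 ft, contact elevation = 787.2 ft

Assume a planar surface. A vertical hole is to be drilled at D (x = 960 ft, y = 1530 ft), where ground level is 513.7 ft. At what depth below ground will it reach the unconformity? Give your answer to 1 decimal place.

218.6 ft

Two edge vectors: A→B = (-314, -498, 200.1), A→C = (137, -904, 471.4).
Normal n = (A→B) × (A→C) = (-53866.8, 175433.3, 352082).
So ∂z/∂x = −n_x/n_z = 0.152995 and ∂z/∂y = −n_y/n_z = −0.498274.
Intercept c from A: 315.8 − 81.39 + 676.16 = 910.56.
At (960, 1530): z_contact = 146.88 − 762.36 + 910.56 = 295.08 ft.
Depth below ground = 513.7 − 295.08 = 218.6 ft.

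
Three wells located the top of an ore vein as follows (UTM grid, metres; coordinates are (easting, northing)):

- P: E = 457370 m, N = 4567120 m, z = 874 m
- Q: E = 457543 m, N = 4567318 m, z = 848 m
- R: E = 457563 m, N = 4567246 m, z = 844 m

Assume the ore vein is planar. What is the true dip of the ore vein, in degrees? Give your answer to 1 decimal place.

9.2°

Two edge vectors: P→Q = (173, 198, -26), P→R = (193, 126, -30).
Normal n = (P→Q) × (P→R) = (-2664, 172, -16416).
So ∂z/∂E = −n_x/n_z = −0.16228 and ∂z/∂N = −n_y/n_z = 0.01048.
Gradient magnitude |∇z| = √(a² + b²) = √(0.02634 + 0.00011) = 0.16262.
True dip = arctan(0.16262) = 9.2°, dipping toward E (azimuth ≈ 094°).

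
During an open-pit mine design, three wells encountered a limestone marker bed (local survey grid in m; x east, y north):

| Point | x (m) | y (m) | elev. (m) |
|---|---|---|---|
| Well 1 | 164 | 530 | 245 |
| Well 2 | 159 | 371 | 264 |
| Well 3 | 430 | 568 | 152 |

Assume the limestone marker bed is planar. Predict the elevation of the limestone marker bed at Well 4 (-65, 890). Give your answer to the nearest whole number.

282 m

Two edge vectors: Well 1→Well 2 = (-5, -159, 19), Well 1→Well 3 = (266, 38, -93).
Normal n = (Well 1→Well 2) × (Well 1→Well 3) = (14065, 4589, 42104).
So ∂z/∂x = −n_x/n_z = −0.33405 and ∂z/∂y = −n_y/n_z = −0.10899.
Intercept c from Well 1: 245 + 54.78 + 57.77 = 357.55.
At (-65, 890): z = 21.7 − 97.0 + 357.55 = 282.3 m.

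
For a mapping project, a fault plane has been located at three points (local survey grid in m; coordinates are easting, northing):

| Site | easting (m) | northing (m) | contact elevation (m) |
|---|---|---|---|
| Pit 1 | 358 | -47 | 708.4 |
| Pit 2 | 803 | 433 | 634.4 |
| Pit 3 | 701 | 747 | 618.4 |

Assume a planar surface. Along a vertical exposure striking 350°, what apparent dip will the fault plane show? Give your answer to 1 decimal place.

3.6°

Let the plane be z = a·easting + b·northing + c.
Pit 2−Pit 1: 445a + 480b = −74;  Pit 3−Pit 1: 343a + 794b = −90.
Solving gives a = −0.08244, b = −0.07774.
Unit vector along 350° is (sin 350°, cos 350°) = (-0.1736, 0.9848).
Slope in that direction = a·(-0.1736) + b·(0.9848) = −0.06224.
Apparent dip = arctan|0.06224| = 3.6° (true dip is 6.5°, so apparent ≤ true as expected).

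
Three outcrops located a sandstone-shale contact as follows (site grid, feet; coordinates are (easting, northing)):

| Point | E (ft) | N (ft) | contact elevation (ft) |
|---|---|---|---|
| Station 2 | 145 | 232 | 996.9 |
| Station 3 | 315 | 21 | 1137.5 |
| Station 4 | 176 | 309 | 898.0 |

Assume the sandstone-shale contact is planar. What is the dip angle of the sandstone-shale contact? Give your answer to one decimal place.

Two edge vectors: Station 2→Station 3 = (170, -211, 140.6), Station 2→Station 4 = (31, 77, -98.9).
Normal n = (Station 2→Station 3) × (Station 2→Station 4) = (10041.7, 21171.6, 19631).
So ∂z/∂E = −n_x/n_z = −0.51152 and ∂z/∂N = −n_y/n_z = −1.07848.
Gradient magnitude |∇z| = √(a² + b²) = √(0.26166 + 1.16311) = 1.19364.
True dip = arctan(1.19364) = 50.0°, dipping toward NNE (azimuth ≈ 025°).

50.0°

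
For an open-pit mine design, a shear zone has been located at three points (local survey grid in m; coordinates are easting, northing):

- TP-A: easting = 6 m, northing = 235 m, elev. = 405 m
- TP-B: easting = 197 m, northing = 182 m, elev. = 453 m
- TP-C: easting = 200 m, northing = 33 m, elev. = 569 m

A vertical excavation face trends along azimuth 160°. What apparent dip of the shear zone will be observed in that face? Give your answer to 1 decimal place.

36.6°

Let the plane be z = a·easting + b·northing + c.
TP-B−TP-A: 191a − 53b = 48;  TP-C−TP-A: 194a − 202b = 164.
Solving gives a = 0.03548, b = −0.77781.
Unit vector along 160° is (sin 160°, cos 160°) = (0.3420, -0.9397).
Slope in that direction = a·(0.3420) + b·(-0.9397) = 0.74304.
Apparent dip = arctan|0.74304| = 36.6° (true dip is 37.9°, so apparent ≤ true as expected).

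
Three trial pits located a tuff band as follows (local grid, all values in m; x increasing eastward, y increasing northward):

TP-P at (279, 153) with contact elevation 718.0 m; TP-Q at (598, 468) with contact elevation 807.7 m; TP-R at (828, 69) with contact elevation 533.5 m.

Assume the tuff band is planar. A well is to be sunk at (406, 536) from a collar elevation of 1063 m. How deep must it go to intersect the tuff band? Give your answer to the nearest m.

170 m

Two edge vectors: TP-P→TP-Q = (319, 315, 89.7), TP-P→TP-R = (549, -84, -184.5).
Normal n = (TP-P→TP-Q) × (TP-P→TP-R) = (-50582.7, 108100.8, -199731).
So ∂z/∂x = −n_x/n_z = −0.25325 and ∂z/∂y = −n_y/n_z = 0.54123.
Intercept c from TP-P: 718 + 70.66 − 82.81 = 705.85.
At (406, 536): z_contact = −102.8 + 290.1 + 705.85 = 893.1 m.
Depth below ground = 1063 − 893.1 = 170 m.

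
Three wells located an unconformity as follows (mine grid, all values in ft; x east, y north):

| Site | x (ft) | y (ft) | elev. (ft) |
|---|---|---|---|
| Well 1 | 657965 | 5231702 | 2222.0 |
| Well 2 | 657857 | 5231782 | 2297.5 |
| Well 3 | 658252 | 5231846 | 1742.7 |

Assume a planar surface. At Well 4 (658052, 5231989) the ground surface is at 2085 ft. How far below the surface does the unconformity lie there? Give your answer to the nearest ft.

Two edge vectors: Well 1→Well 2 = (-108, 80, 75.5), Well 1→Well 3 = (287, 144, -479.3).
Normal n = (Well 1→Well 2) × (Well 1→Well 3) = (-49216, -30095.9, -38512).
So ∂z/∂x = −n_x/n_z = −1.27793934 and ∂z/∂y = −n_y/n_z = −0.78146811.
Intercept c from Well 1: 2222 + 840839.36 + 4088408.29 = 4931469.65.
At (658052, 5231989): z_contact = −840950.5 − 4088632.6 + 4931469.65 = 1886.5 ft.
Depth below ground = 2085 − 1886.5 = 198 ft.

198 ft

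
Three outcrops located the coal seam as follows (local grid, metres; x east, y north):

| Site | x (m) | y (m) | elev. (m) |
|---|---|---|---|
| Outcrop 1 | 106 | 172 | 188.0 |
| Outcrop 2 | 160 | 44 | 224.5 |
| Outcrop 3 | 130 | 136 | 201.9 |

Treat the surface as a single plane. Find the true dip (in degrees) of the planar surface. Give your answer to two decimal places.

Let the plane be z = a·x + b·y + c.
Outcrop 2−Outcrop 1: 54a − 128b = 36.5;  Outcrop 3−Outcrop 1: 24a − 36b = 13.9.
Solving gives a = 0.41241, b = −0.11117.
Gradient magnitude |∇z| = √(a² + b²) = √(0.17008 + 0.01236) = 0.42713.
True dip = arctan(0.42713) = 23.13°, dipping toward WNW (azimuth ≈ 285°).

23.13°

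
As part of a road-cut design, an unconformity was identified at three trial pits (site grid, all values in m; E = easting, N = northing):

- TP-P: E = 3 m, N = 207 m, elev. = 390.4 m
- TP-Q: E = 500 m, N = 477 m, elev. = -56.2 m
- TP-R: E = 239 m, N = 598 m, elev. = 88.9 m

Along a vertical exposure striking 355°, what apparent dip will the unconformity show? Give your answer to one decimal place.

Let the plane be z = a·E + b·N + c.
TP-Q−TP-P: 497a + 270b = −446.6;  TP-R−TP-P: 236a + 391b = −301.5.
Solving gives a = −0.71371, b = −0.34032.
Unit vector along 355° is (sin 355°, cos 355°) = (-0.0872, 0.9962).
Slope in that direction = a·(-0.0872) + b·(0.9962) = −0.27682.
Apparent dip = arctan|0.27682| = 15.5° (true dip is 38.3°, so apparent ≤ true as expected).

15.5°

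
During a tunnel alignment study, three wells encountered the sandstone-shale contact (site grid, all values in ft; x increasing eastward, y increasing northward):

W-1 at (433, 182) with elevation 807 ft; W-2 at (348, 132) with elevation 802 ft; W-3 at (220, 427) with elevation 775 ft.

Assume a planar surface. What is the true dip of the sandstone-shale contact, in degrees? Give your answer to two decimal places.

Two edge vectors: W-1→W-2 = (-85, -50, -5), W-1→W-3 = (-213, 245, -32).
Normal n = (W-1→W-2) × (W-1→W-3) = (2825, -1655, -31475).
So ∂z/∂x = −n_x/n_z = 0.08975 and ∂z/∂y = −n_y/n_z = −0.05258.
Gradient magnitude |∇z| = √(a² + b²) = √(0.00806 + 0.00276) = 0.10402.
True dip = arctan(0.10402) = 5.94°, dipping toward WNW (azimuth ≈ 300°).

5.94°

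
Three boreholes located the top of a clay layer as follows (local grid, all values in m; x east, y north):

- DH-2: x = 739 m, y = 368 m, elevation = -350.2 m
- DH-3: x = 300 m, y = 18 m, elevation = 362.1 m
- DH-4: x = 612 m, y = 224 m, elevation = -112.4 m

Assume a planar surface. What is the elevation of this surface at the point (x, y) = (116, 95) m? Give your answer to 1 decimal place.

Let the plane be z = a·x + b·y + c.
DH-3−DH-2: −439a − 350b = 712.3;  DH-4−DH-2: −127a − 144b = 237.8.
Solving gives a = −1.03065, b = −0.74241.
Then c = -350.2 − a·739 − b·368 = 684.66.
At (116, 95): z = −119.6 − 70.5 + 684.66 = 494.6 m.

494.6 m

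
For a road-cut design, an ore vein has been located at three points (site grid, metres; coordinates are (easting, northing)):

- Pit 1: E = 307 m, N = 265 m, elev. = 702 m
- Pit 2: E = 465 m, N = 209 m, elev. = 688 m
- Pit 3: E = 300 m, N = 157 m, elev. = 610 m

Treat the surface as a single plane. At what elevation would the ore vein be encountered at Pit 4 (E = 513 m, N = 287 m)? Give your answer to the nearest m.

763 m

Two edge vectors: Pit 1→Pit 2 = (158, -56, -14), Pit 1→Pit 3 = (-7, -108, -92).
Normal n = (Pit 1→Pit 2) × (Pit 1→Pit 3) = (3640, 14634, -17456).
So ∂z/∂E = −n_x/n_z = 0.20852 and ∂z/∂N = −n_y/n_z = 0.83834.
Intercept c from Pit 1: 702 − 64.02 − 222.16 = 415.82.
At (513, 287): z = 107.0 + 240.6 + 415.82 = 763.4 m.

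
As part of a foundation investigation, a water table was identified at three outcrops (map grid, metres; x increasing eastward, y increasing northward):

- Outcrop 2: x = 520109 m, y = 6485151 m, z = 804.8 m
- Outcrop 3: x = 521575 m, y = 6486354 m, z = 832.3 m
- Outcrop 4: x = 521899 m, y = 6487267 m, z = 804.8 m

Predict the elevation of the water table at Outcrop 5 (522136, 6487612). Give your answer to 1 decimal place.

801.4 m

Let the plane be z = a·x + b·y + c.
Outcrop 3−Outcrop 2: 1466a + 1203b = 27.5;  Outcrop 4−Outcrop 2: 1790a + 2116b = 0.
Solving gives a = 0.061337471, b = −0.051887558.
Then c = 804.8 − a·520109 − b·6485151 = 305401.28.
At (522136, 6487612): z = 32026.5 − 336626.3 + 305401.28 = 801.4 m.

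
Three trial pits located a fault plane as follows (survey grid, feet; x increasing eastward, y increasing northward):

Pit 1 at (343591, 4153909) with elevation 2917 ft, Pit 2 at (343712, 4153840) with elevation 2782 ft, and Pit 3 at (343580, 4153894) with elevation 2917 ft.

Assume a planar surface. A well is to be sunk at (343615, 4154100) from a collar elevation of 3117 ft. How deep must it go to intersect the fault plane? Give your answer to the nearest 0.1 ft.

Let the plane be z = a·x + b·y + c.
Pit 2−Pit 1: 121a − 69b = −135;  Pit 3−Pit 1: −11a − 15b = 0.
Solving gives a = −0.786713287, b = 0.576923077.
Then c = 2917 − a·343591 − b·4153909 = −2123261.36.
At (343615, 4154100): z_contact = −270326.49 + 2396596.15 − 2123261.36 = 3008.31 ft.
Depth below ground = 3117 − 3008.31 = 108.7 ft.

108.7 ft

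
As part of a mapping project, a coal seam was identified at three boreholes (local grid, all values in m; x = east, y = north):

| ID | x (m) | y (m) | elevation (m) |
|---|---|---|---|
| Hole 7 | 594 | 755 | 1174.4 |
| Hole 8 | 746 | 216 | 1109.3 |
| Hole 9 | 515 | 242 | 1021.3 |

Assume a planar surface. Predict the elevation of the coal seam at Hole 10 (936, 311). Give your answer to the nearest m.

Let the plane be z = a·x + b·y + c.
Hole 8−Hole 7: 152a − 539b = −65.1;  Hole 9−Hole 7: −79a − 513b = −153.1.
Solving gives a = 0.40748, b = 0.23569.
Then c = 1174.4 − a·594 − b·755 = 754.41.
At (936, 311): z = 381.4 + 73.3 + 754.41 = 1209.1 m.

1209 m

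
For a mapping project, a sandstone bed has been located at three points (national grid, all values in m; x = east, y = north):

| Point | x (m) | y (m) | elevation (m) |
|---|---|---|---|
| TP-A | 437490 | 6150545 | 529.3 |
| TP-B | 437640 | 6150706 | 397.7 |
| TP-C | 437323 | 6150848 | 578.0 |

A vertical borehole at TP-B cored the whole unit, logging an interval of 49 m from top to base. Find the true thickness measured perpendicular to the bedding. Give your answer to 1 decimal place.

40.3 m

Let the plane be z = a·x + b·y + c.
TP-B−TP-A: 150a + 161b = −131.6;  TP-C−TP-A: −167a + 303b = 48.7.
Solving gives a = −0.65963, b = −0.20283.
|∇z| = √(a²+b²) = 0.69011, so dip δ = arctan(0.69011) = 34.61°.
True thickness = vertical thickness × cos δ = 49 × cos 34.61° = 40.3 m.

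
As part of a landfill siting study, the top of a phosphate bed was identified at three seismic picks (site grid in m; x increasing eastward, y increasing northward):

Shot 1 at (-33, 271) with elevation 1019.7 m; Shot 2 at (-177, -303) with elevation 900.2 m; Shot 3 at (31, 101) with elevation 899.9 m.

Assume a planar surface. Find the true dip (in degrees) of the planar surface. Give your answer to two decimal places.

Let the plane be z = a·x + b·y + c.
Shot 2−Shot 1: −144a − 574b = −119.5;  Shot 3−Shot 1: 64a − 170b = −119.8.
Solving gives a = −0.79146, b = 0.40674.
Gradient magnitude |∇z| = √(a² + b²) = √(0.62641 + 0.16544) = 0.88986.
True dip = arctan(0.88986) = 41.66°, dipping toward ESE (azimuth ≈ 117°).

41.66°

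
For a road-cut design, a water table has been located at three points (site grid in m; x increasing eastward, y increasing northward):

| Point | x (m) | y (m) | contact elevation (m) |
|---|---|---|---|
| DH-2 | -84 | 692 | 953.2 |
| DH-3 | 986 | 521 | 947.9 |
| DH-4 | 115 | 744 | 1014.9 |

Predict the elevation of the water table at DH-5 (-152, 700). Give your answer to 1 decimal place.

Two edge vectors: DH-2→DH-3 = (1070, -171, -5.3), DH-2→DH-4 = (199, 52, 61.7).
Normal n = (DH-2→DH-3) × (DH-2→DH-4) = (-10275.1, -67073.7, 89669).
So ∂z/∂x = −n_x/n_z = 0.11459 and ∂z/∂y = −n_y/n_z = 0.74801.
Intercept c from DH-2: 953.2 + 9.63 − 517.63 = 445.20.
At (-152, 700): z = −17.4 + 523.6 + 445.20 = 951.4 m.

951.4 m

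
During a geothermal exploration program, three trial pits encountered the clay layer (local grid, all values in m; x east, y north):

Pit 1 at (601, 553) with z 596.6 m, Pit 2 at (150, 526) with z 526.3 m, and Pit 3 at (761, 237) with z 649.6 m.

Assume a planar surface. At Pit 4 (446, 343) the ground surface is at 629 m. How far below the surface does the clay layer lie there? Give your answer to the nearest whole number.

Let the plane be z = a·x + b·y + c.
Pit 2−Pit 1: −451a − 27b = −70.3;  Pit 3−Pit 1: 160a − 316b = 53.
Solving gives a = 0.16104, b = −0.08618.
Then c = 596.6 − a·601 − b·553 = 547.48.
At (446, 343): z_contact = 71.8 − 29.6 + 547.48 = 589.7 m.
Depth below ground = 629 − 589.7 = 39 m.

39 m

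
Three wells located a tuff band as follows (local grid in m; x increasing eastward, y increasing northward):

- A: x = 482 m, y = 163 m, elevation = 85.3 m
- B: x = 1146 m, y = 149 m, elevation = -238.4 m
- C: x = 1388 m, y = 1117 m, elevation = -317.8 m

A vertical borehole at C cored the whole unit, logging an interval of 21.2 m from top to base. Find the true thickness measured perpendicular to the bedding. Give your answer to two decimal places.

Let the plane be z = a·x + b·y + c.
B−A: 664a − 14b = −323.7;  C−A: 906a + 954b = −403.1.
Solving gives a = −0.48666, b = 0.03964.
|∇z| = √(a²+b²) = 0.48828, so dip δ = arctan(0.48828) = 26.03°.
True thickness = vertical thickness × cos δ = 21.2 × cos 26.03° = 19.05 m.

19.05 m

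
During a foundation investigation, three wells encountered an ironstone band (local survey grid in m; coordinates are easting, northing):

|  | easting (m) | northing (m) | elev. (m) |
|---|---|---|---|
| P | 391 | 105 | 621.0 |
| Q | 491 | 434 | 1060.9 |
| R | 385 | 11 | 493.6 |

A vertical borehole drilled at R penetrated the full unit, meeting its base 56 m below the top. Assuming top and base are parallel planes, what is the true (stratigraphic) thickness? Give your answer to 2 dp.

33.14 m

Let the plane be z = a·easting + b·northing + c.
Q−P: 100a + 329b = 439.9;  R−P: −6a − 94b = −127.4.
Solving gives a = −0.07595, b = 1.36017.
|∇z| = √(a²+b²) = 1.36229, so dip δ = arctan(1.36229) = 53.72°.
True thickness = vertical thickness × cos δ = 56 × cos 53.72° = 33.14 m.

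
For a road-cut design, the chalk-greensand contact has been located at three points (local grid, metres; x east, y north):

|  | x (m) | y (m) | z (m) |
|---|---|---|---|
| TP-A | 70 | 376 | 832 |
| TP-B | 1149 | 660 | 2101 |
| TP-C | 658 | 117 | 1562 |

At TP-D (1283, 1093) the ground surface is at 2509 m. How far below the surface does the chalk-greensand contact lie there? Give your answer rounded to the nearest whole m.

287 m

Two edge vectors: TP-A→TP-B = (1079, 284, 1269), TP-A→TP-C = (588, -259, 730).
Normal n = (TP-A→TP-B) × (TP-A→TP-C) = (535991, -41498, -446453).
So ∂z/∂x = −n_x/n_z = 1.20055 and ∂z/∂y = −n_y/n_z = −0.09295.
Intercept c from TP-A: 832 − 84.04 + 34.95 = 782.91.
At (1283, 1093): z_contact = 1540.3 − 101.6 + 782.91 = 2221.6 m.
Depth below ground = 2509 − 2221.6 = 287 m.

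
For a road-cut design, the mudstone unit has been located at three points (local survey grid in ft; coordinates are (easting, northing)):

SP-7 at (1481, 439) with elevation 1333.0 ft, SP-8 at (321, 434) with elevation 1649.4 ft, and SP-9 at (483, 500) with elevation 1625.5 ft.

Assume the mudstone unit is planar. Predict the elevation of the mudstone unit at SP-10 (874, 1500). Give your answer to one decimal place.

1829.0 ft

Let the plane be z = a·E + b·N + c.
SP-8−SP-7: −1160a − 5b = 316.4;  SP-9−SP-7: −998a + 61b = 292.5.
Solving gives a = −0.274098, b = 0.310664.
Then c = 1333 − a·1481 − b·439 = 1602.56.
At (874, 1500): z = −239.6 + 466.0 + 1602.56 = 1829.0 ft.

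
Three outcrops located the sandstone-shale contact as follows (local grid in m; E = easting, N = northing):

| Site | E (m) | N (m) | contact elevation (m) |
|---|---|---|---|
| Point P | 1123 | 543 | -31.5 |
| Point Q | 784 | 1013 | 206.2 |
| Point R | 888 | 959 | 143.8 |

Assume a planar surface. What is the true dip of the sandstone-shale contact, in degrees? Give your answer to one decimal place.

Let the plane be z = a·E + b·N + c.
Point Q−Point P: −339a + 470b = 237.7;  Point R−Point P: −235a + 416b = 175.3.
Solving gives a = −0.53942, b = 0.11667.
Gradient magnitude |∇z| = √(a² + b²) = √(0.29097 + 0.01361) = 0.55189.
True dip = arctan(0.55189) = 28.9°, dipping toward ESE (azimuth ≈ 102°).

28.9°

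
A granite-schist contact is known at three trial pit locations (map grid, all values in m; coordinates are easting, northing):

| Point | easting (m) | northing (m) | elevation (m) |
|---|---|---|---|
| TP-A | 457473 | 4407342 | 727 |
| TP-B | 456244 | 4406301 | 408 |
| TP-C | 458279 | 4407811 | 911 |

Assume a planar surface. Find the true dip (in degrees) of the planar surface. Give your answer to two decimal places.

Two edge vectors: TP-A→TP-B = (-1229, -1041, -319), TP-A→TP-C = (806, 469, 184).
Normal n = (TP-A→TP-B) × (TP-A→TP-C) = (-41933, -30978, 262645).
So ∂z/∂easting = −n_x/n_z = 0.15966 and ∂z/∂northing = −n_y/n_z = 0.11795.
Gradient magnitude |∇z| = √(a² + b²) = √(0.02549 + 0.01391) = 0.19850.
True dip = arctan(0.19850) = 11.23°, dipping toward SW (azimuth ≈ 234°).

11.23°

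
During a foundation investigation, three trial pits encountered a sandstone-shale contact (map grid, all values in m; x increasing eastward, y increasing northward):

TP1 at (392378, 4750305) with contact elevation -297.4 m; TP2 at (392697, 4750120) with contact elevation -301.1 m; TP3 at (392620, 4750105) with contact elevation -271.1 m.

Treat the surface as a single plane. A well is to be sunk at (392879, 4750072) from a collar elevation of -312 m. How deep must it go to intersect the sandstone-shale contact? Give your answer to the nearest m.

Two edge vectors: TP1→TP2 = (319, -185, -3.7), TP1→TP3 = (242, -200, 26.3).
Normal n = (TP1→TP2) × (TP1→TP3) = (-5605.5, -9285.1, -19030).
So ∂z/∂x = −n_x/n_z = −0.29456122 and ∂z/∂y = −n_y/n_z = −0.48791908.
Intercept c from TP1: -297.4 + 115579.34 + 2317764.42 = 2433046.36.
At (392879, 4750072): z_contact = −115726.9 − 2317650.7 + 2433046.36 = -331.3 m.
Depth below ground = -312 − (-331.3) = 19 m.

19 m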